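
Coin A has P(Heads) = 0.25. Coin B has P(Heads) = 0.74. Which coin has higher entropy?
B

For binary distributions, entropy is maximized at p=0.5 and decreases as p moves toward 0 or 1.

H(A) = H(0.25) = 0.8113 bits
H(B) = H(0.74) = 0.8267 bits

Distribution B (p=0.74) is closer to uniform (p=0.5), so it has higher entropy.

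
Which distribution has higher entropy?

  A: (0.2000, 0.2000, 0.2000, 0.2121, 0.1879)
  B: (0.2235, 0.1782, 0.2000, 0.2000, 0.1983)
A

Both distributions are close to uniform, making this a harder comparison.

H(A) = 2.3209 bits
H(B) = 2.3182 bits

The distribution closer to uniform has higher entropy.
Answer: A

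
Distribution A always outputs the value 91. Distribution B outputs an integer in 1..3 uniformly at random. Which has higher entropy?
B

A is deterministic, so H(A) = 0. B is uniform over 3 outcomes, so H(B) = log₂(3) = 1.585 bits. Any distribution with genuine randomness has higher entropy than a deterministic one.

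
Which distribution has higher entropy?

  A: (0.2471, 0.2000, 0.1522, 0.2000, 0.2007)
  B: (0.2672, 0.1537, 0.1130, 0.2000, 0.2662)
A

Both distributions are close to uniform, making this a harder comparison.

H(A) = 2.3055 bits
H(B) = 2.2520 bits

The distribution closer to uniform has higher entropy.
Answer: A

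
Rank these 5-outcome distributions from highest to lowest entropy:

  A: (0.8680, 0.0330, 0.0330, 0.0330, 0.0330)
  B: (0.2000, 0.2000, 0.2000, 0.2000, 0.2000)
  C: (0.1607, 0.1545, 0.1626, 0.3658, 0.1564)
B > C > A

Key insight: Entropy is maximized by uniform distributions and minimized by concentrated distributions.

- Uniform distributions have maximum entropy log₂(5) = 2.3219 bits
- The more "peaked" or concentrated a distribution, the lower its entropy

Entropies:
  H(A) = 0.8269 bits
  H(B) = 2.3219 bits
  H(C) = 2.2156 bits

Ranking: B > C > A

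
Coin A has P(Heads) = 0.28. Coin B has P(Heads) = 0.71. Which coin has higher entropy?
B

For binary distributions, entropy is maximized at p=0.5 and decreases as p moves toward 0 or 1.

H(A) = H(0.28) = 0.8555 bits
H(B) = H(0.71) = 0.8687 bits

Distribution B (p=0.71) is closer to uniform (p=0.5), so it has higher entropy.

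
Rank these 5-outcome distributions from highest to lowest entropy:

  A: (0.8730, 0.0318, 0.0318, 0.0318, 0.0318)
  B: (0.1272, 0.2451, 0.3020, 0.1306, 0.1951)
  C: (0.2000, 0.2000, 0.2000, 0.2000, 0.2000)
C > B > A

Key insight: Entropy is maximized by uniform distributions and minimized by concentrated distributions.

- Uniform distributions have maximum entropy log₂(5) = 2.3219 bits
- The more "peaked" or concentrated a distribution, the lower its entropy

Entropies:
  H(A) = 0.8032 bits
  H(B) = 2.2408 bits
  H(C) = 2.3219 bits

Ranking: C > B > A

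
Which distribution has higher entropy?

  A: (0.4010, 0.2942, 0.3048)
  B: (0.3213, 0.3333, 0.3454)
B

Both distributions are close to uniform, making this a harder comparison.

H(A) = 1.5704 bits
H(B) = 1.5843 bits

The distribution closer to uniform has higher entropy.
Answer: B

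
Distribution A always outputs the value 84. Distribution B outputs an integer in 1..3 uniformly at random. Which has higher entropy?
B

A is deterministic, so H(A) = 0. B is uniform over 3 outcomes, so H(B) = log₂(3) = 1.585 bits. Any distribution with genuine randomness has higher entropy than a deterministic one.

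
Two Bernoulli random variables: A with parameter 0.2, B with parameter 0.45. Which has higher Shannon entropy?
B

For binary distributions, entropy is maximized at p=0.5 and decreases as p moves toward 0 or 1.

H(A) = H(0.2) = 0.7219 bits
H(B) = H(0.45) = 0.9928 bits

Distribution B (p=0.45) is closer to uniform (p=0.5), so it has higher entropy.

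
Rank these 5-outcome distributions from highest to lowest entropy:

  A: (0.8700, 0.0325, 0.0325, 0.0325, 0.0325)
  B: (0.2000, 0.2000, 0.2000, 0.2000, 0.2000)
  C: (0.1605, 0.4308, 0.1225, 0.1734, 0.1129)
B > C > A

Key insight: Entropy is maximized by uniform distributions and minimized by concentrated distributions.

- Uniform distributions have maximum entropy log₂(5) = 2.3219 bits
- The more "peaked" or concentrated a distribution, the lower its entropy

Entropies:
  H(A) = 0.8174 bits
  H(B) = 2.3219 bits
  H(C) = 2.1116 bits

Ranking: B > C > A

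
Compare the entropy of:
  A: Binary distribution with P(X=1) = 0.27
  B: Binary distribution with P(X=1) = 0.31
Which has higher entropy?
B

For binary distributions, entropy is maximized at p=0.5 and decreases as p moves toward 0 or 1.

H(A) = H(0.27) = 0.8415 bits
H(B) = H(0.31) = 0.8932 bits

Distribution B (p=0.31) is closer to uniform (p=0.5), so it has higher entropy.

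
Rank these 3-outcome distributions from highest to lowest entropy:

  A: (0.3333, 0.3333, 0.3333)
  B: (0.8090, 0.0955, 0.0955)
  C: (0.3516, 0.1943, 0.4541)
A > C > B

Key insight: Entropy is maximized by uniform distributions and minimized by concentrated distributions.

- Uniform distributions have maximum entropy log₂(3) = 1.5850 bits
- The more "peaked" or concentrated a distribution, the lower its entropy

Entropies:
  H(A) = 1.5850 bits
  H(B) = 0.8946 bits
  H(C) = 1.5067 bits

Ranking: A > C > B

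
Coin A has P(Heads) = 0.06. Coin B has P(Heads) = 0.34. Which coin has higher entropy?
B

For binary distributions, entropy is maximized at p=0.5 and decreases as p moves toward 0 or 1.

H(A) = H(0.06) = 0.3274 bits
H(B) = H(0.34) = 0.9248 bits

Distribution B (p=0.34) is closer to uniform (p=0.5), so it has higher entropy.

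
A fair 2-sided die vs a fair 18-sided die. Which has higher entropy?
18-sided die

Both are uniform distributions; for uniform over n outcomes, H = log₂(n). H(2-sided) = log₂(2) = 1.000 bits and H(18-sided) = log₂(18) = 4.170 bits. More outcomes in a uniform distribution means higher entropy.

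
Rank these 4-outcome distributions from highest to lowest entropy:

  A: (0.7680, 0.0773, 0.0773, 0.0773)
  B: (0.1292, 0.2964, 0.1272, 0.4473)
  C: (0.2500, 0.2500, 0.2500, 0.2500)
C > B > A

Key insight: Entropy is maximized by uniform distributions and minimized by concentrated distributions.

- Uniform distributions have maximum entropy log₂(4) = 2.0000 bits
- The more "peaked" or concentrated a distribution, the lower its entropy

Entropies:
  H(A) = 1.1492 bits
  H(B) = 1.7989 bits
  H(C) = 2.0000 bits

Ranking: C > B > A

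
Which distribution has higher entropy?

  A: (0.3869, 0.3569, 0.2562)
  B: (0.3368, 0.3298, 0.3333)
B

Both distributions are close to uniform, making this a harder comparison.

H(A) = 1.5639 bits
H(B) = 1.5849 bits

The distribution closer to uniform has higher entropy.
Answer: B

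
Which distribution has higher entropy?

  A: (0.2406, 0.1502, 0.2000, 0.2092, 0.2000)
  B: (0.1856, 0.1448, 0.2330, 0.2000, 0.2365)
A

Both distributions are close to uniform, making this a harder comparison.

H(A) = 2.3062 bits
H(B) = 2.3007 bits

The distribution closer to uniform has higher entropy.
Answer: A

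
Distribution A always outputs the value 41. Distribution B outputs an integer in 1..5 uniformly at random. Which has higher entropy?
B

A is deterministic, so H(A) = 0. B is uniform over 5 outcomes, so H(B) = log₂(5) = 2.322 bits. Any distribution with genuine randomness has higher entropy than a deterministic one.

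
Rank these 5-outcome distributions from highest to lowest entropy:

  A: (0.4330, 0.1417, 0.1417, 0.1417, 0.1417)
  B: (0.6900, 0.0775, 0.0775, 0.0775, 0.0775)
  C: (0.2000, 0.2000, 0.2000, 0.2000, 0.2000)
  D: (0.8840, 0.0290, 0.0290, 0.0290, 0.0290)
C > A > B > D

Key insight: Entropy is maximized by uniform distributions and minimized by concentrated distributions.

Entropies:
  H(A) = 2.1210 bits
  H(B) = 1.5132 bits
  H(C) = 2.3219 bits
  H(D) = 0.7498 bits

Ranking: C > A > B > D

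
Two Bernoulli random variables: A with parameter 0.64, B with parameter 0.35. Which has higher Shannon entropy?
A

For binary distributions, entropy is maximized at p=0.5 and decreases as p moves toward 0 or 1.

H(A) = H(0.64) = 0.9427 bits
H(B) = H(0.35) = 0.9341 bits

Distribution A (p=0.64) is closer to uniform (p=0.5), so it has higher entropy.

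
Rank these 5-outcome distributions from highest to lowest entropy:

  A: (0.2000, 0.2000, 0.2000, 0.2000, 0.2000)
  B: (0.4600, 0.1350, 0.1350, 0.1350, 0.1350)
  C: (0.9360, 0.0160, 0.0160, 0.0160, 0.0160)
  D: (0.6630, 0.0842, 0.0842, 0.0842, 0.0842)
A > B > D > C

Key insight: Entropy is maximized by uniform distributions and minimized by concentrated distributions.

Entropies:
  H(A) = 2.3219 bits
  H(B) = 2.0754 bits
  H(C) = 0.4711 bits
  H(D) = 1.5959 bits

Ranking: A > B > D > C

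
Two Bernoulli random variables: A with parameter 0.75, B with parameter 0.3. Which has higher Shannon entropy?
B

For binary distributions, entropy is maximized at p=0.5 and decreases as p moves toward 0 or 1.

H(A) = H(0.75) = 0.8113 bits
H(B) = H(0.3) = 0.8813 bits

Distribution B (p=0.3) is closer to uniform (p=0.5), so it has higher entropy.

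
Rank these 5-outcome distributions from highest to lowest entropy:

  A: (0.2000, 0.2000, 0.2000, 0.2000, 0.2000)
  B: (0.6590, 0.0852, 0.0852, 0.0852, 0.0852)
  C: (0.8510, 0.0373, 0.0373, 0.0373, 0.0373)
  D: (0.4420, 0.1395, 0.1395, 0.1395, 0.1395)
A > D > B > C

Key insight: Entropy is maximized by uniform distributions and minimized by concentrated distributions.

Entropies:
  H(A) = 2.3219 bits
  H(B) = 1.6078 bits
  H(C) = 0.9053 bits
  H(D) = 2.1063 bits

Ranking: A > D > B > C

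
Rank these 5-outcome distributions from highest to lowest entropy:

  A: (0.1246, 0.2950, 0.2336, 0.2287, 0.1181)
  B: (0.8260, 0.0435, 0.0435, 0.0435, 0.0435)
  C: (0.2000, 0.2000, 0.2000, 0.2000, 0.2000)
C > A > B

Key insight: Entropy is maximized by uniform distributions and minimized by concentrated distributions.

- Uniform distributions have maximum entropy log₂(5) = 2.3219 bits
- The more "peaked" or concentrated a distribution, the lower its entropy

Entropies:
  H(A) = 2.2347 bits
  H(B) = 1.0148 bits
  H(C) = 2.3219 bits

Ranking: C > A > B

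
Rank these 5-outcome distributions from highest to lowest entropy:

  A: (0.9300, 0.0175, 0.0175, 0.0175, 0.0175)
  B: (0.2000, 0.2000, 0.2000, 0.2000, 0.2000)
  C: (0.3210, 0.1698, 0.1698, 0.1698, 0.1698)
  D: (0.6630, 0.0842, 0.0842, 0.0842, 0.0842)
B > C > D > A

Key insight: Entropy is maximized by uniform distributions and minimized by concentrated distributions.

Entropies:
  H(A) = 0.5059 bits
  H(B) = 2.3219 bits
  H(C) = 2.2635 bits
  H(D) = 1.5959 bits

Ranking: B > C > D > A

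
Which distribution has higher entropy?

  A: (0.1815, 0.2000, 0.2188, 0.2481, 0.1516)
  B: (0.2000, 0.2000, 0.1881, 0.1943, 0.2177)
B

Both distributions are close to uniform, making this a harder comparison.

H(A) = 2.3024 bits
H(B) = 2.3202 bits

The distribution closer to uniform has higher entropy.
Answer: B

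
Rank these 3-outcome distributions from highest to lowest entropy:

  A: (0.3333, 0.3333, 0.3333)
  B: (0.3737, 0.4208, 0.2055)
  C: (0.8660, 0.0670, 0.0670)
A > B > C

Key insight: Entropy is maximized by uniform distributions and minimized by concentrated distributions.

- Uniform distributions have maximum entropy log₂(3) = 1.5850 bits
- The more "peaked" or concentrated a distribution, the lower its entropy

Entropies:
  H(A) = 1.5850 bits
  H(B) = 1.5253 bits
  H(C) = 0.7023 bits

Ranking: A > B > C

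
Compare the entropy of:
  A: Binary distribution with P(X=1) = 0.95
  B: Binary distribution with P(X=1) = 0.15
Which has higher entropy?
B

For binary distributions, entropy is maximized at p=0.5 and decreases as p moves toward 0 or 1.

H(A) = H(0.95) = 0.2864 bits
H(B) = H(0.15) = 0.6098 bits

Distribution B (p=0.15) is closer to uniform (p=0.5), so it has higher entropy.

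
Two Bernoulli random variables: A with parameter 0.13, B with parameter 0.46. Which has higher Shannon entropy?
B

For binary distributions, entropy is maximized at p=0.5 and decreases as p moves toward 0 or 1.

H(A) = H(0.13) = 0.5574 bits
H(B) = H(0.46) = 0.9954 bits

Distribution B (p=0.46) is closer to uniform (p=0.5), so it has higher entropy.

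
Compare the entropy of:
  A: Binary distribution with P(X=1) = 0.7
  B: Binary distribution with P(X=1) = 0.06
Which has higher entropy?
A

For binary distributions, entropy is maximized at p=0.5 and decreases as p moves toward 0 or 1.

H(A) = H(0.7) = 0.8813 bits
H(B) = H(0.06) = 0.3274 bits

Distribution A (p=0.7) is closer to uniform (p=0.5), so it has higher entropy.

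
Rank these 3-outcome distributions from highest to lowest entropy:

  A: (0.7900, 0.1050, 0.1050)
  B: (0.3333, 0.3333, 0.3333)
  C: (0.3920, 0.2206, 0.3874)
B > C > A

Key insight: Entropy is maximized by uniform distributions and minimized by concentrated distributions.

- Uniform distributions have maximum entropy log₂(3) = 1.5850 bits
- The more "peaked" or concentrated a distribution, the lower its entropy

Entropies:
  H(A) = 0.9515 bits
  H(B) = 1.5850 bits
  H(C) = 1.5406 bits

Ranking: B > C > A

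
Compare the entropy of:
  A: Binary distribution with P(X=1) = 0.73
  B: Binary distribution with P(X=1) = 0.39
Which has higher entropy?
B

For binary distributions, entropy is maximized at p=0.5 and decreases as p moves toward 0 or 1.

H(A) = H(0.73) = 0.8415 bits
H(B) = H(0.39) = 0.9648 bits

Distribution B (p=0.39) is closer to uniform (p=0.5), so it has higher entropy.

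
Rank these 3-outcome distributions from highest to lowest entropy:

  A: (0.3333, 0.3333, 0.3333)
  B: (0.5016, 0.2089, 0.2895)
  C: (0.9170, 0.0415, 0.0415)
A > B > C

Key insight: Entropy is maximized by uniform distributions and minimized by concentrated distributions.

- Uniform distributions have maximum entropy log₂(3) = 1.5850 bits
- The more "peaked" or concentrated a distribution, the lower its entropy

Entropies:
  H(A) = 1.5850 bits
  H(B) = 1.4889 bits
  H(C) = 0.4957 bits

Ranking: A > B > C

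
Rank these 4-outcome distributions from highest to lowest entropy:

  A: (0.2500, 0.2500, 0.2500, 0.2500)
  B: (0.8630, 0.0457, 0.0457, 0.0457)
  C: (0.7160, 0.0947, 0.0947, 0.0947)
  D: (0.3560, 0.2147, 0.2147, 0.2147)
A > D > C > B

Key insight: Entropy is maximized by uniform distributions and minimized by concentrated distributions.

Entropies:
  H(A) = 2.0000 bits
  H(B) = 0.7935 bits
  H(C) = 1.3110 bits
  H(D) = 1.9600 bits

Ranking: A > D > C > B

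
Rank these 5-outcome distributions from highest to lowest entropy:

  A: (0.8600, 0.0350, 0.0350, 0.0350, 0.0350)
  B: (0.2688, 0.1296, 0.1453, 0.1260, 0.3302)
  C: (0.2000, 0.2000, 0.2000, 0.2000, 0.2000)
C > B > A

Key insight: Entropy is maximized by uniform distributions and minimized by concentrated distributions.

- Uniform distributions have maximum entropy log₂(5) = 2.3219 bits
- The more "peaked" or concentrated a distribution, the lower its entropy

Entropies:
  H(A) = 0.8642 bits
  H(B) = 2.2004 bits
  H(C) = 2.3219 bits

Ranking: C > B > A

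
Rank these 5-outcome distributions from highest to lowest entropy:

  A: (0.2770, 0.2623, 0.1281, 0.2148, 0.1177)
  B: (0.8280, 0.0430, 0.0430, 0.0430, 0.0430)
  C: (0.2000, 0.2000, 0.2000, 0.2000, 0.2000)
C > A > B

Key insight: Entropy is maximized by uniform distributions and minimized by concentrated distributions.

- Uniform distributions have maximum entropy log₂(5) = 2.3219 bits
- The more "peaked" or concentrated a distribution, the lower its entropy

Entropies:
  H(A) = 2.2393 bits
  H(B) = 1.0063 bits
  H(C) = 2.3219 bits

Ranking: C > A > B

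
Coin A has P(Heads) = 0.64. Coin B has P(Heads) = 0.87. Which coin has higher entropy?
A

For binary distributions, entropy is maximized at p=0.5 and decreases as p moves toward 0 or 1.

H(A) = H(0.64) = 0.9427 bits
H(B) = H(0.87) = 0.5574 bits

Distribution A (p=0.64) is closer to uniform (p=0.5), so it has higher entropy.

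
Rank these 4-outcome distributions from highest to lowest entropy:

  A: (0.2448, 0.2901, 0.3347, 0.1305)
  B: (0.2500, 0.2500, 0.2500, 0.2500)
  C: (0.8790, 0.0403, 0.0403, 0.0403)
B > A > C

Key insight: Entropy is maximized by uniform distributions and minimized by concentrated distributions.

- Uniform distributions have maximum entropy log₂(4) = 2.0000 bits
- The more "peaked" or concentrated a distribution, the lower its entropy

Entropies:
  H(A) = 1.9268 bits
  H(B) = 2.0000 bits
  H(C) = 0.7240 bits

Ranking: B > A > C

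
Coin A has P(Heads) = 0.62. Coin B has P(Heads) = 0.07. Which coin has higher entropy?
A

For binary distributions, entropy is maximized at p=0.5 and decreases as p moves toward 0 or 1.

H(A) = H(0.62) = 0.9580 bits
H(B) = H(0.07) = 0.3659 bits

Distribution A (p=0.62) is closer to uniform (p=0.5), so it has higher entropy.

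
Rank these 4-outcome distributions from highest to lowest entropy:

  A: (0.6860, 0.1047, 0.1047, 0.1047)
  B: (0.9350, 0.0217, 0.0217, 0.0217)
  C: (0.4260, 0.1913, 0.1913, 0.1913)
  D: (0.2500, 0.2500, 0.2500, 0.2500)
D > C > A > B

Key insight: Entropy is maximized by uniform distributions and minimized by concentrated distributions.

Entropies:
  H(A) = 1.3954 bits
  H(B) = 0.4500 bits
  H(C) = 1.8939 bits
  H(D) = 2.0000 bits

Ranking: D > C > A > B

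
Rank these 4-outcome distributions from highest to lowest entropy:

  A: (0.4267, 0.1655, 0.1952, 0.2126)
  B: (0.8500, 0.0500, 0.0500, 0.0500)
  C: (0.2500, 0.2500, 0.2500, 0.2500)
C > A > B

Key insight: Entropy is maximized by uniform distributions and minimized by concentrated distributions.

- Uniform distributions have maximum entropy log₂(4) = 2.0000 bits
- The more "peaked" or concentrated a distribution, the lower its entropy

Entropies:
  H(A) = 1.8888 bits
  H(B) = 0.8476 bits
  H(C) = 2.0000 bits

Ranking: C > A > B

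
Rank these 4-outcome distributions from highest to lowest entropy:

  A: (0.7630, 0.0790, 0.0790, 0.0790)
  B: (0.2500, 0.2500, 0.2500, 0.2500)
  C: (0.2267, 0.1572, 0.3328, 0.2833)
B > C > A

Key insight: Entropy is maximized by uniform distributions and minimized by concentrated distributions.

- Uniform distributions have maximum entropy log₂(4) = 2.0000 bits
- The more "peaked" or concentrated a distribution, the lower its entropy

Entropies:
  H(A) = 1.1657 bits
  H(B) = 2.0000 bits
  H(C) = 1.9487 bits

Ranking: B > C > A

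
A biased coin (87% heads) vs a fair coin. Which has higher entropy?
Fair coin

The fair coin is uniform (p=0.5), maximizing binary entropy at 1 bit. The biased coin has H(0.87) ≈ 0.557 bits — its outcome is more predictable, so its entropy is lower.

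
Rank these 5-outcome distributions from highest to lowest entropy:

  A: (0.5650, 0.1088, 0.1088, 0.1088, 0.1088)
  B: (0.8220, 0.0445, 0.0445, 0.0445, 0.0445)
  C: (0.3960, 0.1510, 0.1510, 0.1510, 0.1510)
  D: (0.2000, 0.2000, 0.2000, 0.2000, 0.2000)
D > C > A > B

Key insight: Entropy is maximized by uniform distributions and minimized by concentrated distributions.

Entropies:
  H(A) = 1.8578 bits
  H(B) = 1.0317 bits
  H(C) = 2.1766 bits
  H(D) = 2.3219 bits

Ranking: D > C > A > B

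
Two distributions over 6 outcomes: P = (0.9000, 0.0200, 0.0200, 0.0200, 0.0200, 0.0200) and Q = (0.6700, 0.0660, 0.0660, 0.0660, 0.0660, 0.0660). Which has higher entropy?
Q

P is highly concentrated on one outcome (90%), making it nearly deterministic. Q spreads its mass more evenly (max 67%). The more spread-out distribution has higher entropy: H(P) ≈ 0.701 bits, H(Q) ≈ 1.681 bits.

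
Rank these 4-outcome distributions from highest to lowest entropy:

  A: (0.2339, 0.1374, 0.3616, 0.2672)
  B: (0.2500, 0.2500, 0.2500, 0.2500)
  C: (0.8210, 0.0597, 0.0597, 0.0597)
B > A > C

Key insight: Entropy is maximized by uniform distributions and minimized by concentrated distributions.

- Uniform distributions have maximum entropy log₂(4) = 2.0000 bits
- The more "peaked" or concentrated a distribution, the lower its entropy

Entropies:
  H(A) = 1.9230 bits
  H(B) = 2.0000 bits
  H(C) = 0.9616 bits

Ranking: B > A > C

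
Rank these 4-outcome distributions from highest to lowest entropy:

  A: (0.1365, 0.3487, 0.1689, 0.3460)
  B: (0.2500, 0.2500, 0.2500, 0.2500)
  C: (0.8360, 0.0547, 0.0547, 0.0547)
B > A > C

Key insight: Entropy is maximized by uniform distributions and minimized by concentrated distributions.

- Uniform distributions have maximum entropy log₂(4) = 2.0000 bits
- The more "peaked" or concentrated a distribution, the lower its entropy

Entropies:
  H(A) = 1.8852 bits
  H(B) = 2.0000 bits
  H(C) = 0.9037 bits

Ranking: B > A > C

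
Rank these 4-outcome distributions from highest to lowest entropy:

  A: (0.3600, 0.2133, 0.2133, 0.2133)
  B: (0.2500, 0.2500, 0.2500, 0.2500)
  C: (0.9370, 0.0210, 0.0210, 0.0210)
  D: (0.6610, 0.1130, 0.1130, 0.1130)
B > A > D > C

Key insight: Entropy is maximized by uniform distributions and minimized by concentrated distributions.

Entropies:
  H(A) = 1.9571 bits
  H(B) = 2.0000 bits
  H(C) = 0.4391 bits
  H(D) = 1.4612 bits

Ranking: B > A > D > C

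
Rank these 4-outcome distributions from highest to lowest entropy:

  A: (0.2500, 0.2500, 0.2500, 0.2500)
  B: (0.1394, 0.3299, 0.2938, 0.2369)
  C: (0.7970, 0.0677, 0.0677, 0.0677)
A > B > C

Key insight: Entropy is maximized by uniform distributions and minimized by concentrated distributions.

- Uniform distributions have maximum entropy log₂(4) = 2.0000 bits
- The more "peaked" or concentrated a distribution, the lower its entropy

Entropies:
  H(A) = 2.0000 bits
  H(B) = 1.9354 bits
  H(C) = 1.0496 bits

Ranking: A > B > C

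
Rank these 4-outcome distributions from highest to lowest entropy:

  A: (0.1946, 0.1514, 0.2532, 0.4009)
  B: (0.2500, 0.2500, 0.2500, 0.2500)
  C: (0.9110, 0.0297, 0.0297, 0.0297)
B > A > C

Key insight: Entropy is maximized by uniform distributions and minimized by concentrated distributions.

- Uniform distributions have maximum entropy log₂(4) = 2.0000 bits
- The more "peaked" or concentrated a distribution, the lower its entropy

Entropies:
  H(A) = 1.9022 bits
  H(B) = 2.0000 bits
  H(C) = 0.5742 bits

Ranking: B > A > C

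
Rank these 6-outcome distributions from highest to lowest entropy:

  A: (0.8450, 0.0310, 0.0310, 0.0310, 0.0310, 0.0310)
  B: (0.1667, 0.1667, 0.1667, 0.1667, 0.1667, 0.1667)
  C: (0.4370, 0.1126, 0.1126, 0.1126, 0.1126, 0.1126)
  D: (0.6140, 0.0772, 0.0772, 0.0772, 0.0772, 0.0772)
B > C > D > A

Key insight: Entropy is maximized by uniform distributions and minimized by concentrated distributions.

Entropies:
  H(A) = 0.9821 bits
  H(B) = 2.5850 bits
  H(C) = 2.2958 bits
  H(D) = 1.8584 bits

Ranking: B > C > D > A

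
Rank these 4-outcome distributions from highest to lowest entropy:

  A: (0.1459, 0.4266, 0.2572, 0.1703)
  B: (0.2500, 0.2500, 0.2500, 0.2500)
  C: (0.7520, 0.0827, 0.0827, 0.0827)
B > A > C

Key insight: Entropy is maximized by uniform distributions and minimized by concentrated distributions.

- Uniform distributions have maximum entropy log₂(4) = 2.0000 bits
- The more "peaked" or concentrated a distribution, the lower its entropy

Entropies:
  H(A) = 1.8682 bits
  H(B) = 2.0000 bits
  H(C) = 1.2012 bits

Ranking: B > A > C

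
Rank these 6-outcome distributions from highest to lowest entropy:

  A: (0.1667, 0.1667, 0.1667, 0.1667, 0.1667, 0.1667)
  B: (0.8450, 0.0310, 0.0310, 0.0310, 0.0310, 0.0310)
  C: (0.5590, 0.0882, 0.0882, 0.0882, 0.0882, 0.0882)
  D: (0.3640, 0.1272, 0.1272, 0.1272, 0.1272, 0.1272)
A > D > C > B

Key insight: Entropy is maximized by uniform distributions and minimized by concentrated distributions.

Entropies:
  H(A) = 2.5850 bits
  H(B) = 0.9821 bits
  H(C) = 2.0139 bits
  H(D) = 2.4227 bits

Ranking: A > D > C > B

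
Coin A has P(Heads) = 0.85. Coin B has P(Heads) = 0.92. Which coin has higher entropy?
A

For binary distributions, entropy is maximized at p=0.5 and decreases as p moves toward 0 or 1.

H(A) = H(0.85) = 0.6098 bits
H(B) = H(0.92) = 0.4022 bits

Distribution A (p=0.85) is closer to uniform (p=0.5), so it has higher entropy.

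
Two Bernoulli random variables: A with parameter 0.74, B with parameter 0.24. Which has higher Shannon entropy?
A

For binary distributions, entropy is maximized at p=0.5 and decreases as p moves toward 0 or 1.

H(A) = H(0.74) = 0.8267 bits
H(B) = H(0.24) = 0.7950 bits

Distribution A (p=0.74) is closer to uniform (p=0.5), so it has higher entropy.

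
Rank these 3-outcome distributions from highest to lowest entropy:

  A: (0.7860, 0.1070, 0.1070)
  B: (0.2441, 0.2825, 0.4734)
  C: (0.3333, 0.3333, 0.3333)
C > B > A

Key insight: Entropy is maximized by uniform distributions and minimized by concentrated distributions.

- Uniform distributions have maximum entropy log₂(3) = 1.5850 bits
- The more "peaked" or concentrated a distribution, the lower its entropy

Entropies:
  H(A) = 0.9631 bits
  H(B) = 1.5225 bits
  H(C) = 1.5850 bits

Ranking: C > B > A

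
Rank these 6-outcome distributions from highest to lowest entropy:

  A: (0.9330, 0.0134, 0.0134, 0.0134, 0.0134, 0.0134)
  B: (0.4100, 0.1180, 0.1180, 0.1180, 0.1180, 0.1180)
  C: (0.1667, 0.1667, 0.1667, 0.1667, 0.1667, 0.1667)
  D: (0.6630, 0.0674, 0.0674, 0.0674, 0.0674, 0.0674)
C > B > D > A

Key insight: Entropy is maximized by uniform distributions and minimized by concentrated distributions.

Entropies:
  H(A) = 0.5102 bits
  H(B) = 2.3464 bits
  H(C) = 2.5850 bits
  H(D) = 1.7044 bits

Ranking: C > B > D > A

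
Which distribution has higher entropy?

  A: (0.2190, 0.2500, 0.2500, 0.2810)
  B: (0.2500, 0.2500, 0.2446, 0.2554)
B

Both distributions are close to uniform, making this a harder comparison.

H(A) = 1.9944 bits
H(B) = 1.9998 bits

The distribution closer to uniform has higher entropy.
Answer: B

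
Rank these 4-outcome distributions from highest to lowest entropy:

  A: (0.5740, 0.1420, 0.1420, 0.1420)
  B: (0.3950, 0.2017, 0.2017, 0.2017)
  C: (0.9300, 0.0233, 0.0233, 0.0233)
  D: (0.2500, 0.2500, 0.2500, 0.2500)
D > B > A > C

Key insight: Entropy is maximized by uniform distributions and minimized by concentrated distributions.

Entropies:
  H(A) = 1.6593 bits
  H(B) = 1.9269 bits
  H(C) = 0.4769 bits
  H(D) = 2.0000 bits

Ranking: D > B > A > C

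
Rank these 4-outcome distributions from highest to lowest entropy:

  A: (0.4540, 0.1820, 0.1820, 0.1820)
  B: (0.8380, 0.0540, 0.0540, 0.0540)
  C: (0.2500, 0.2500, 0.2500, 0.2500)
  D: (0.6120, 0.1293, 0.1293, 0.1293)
C > A > D > B

Key insight: Entropy is maximized by uniform distributions and minimized by concentrated distributions.

Entropies:
  H(A) = 1.8593 bits
  H(B) = 0.8958 bits
  H(C) = 2.0000 bits
  H(D) = 1.5785 bits

Ranking: C > A > D > B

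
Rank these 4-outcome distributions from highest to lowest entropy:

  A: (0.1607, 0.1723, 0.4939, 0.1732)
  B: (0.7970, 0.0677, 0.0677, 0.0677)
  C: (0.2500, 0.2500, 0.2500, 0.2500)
C > A > B

Key insight: Entropy is maximized by uniform distributions and minimized by concentrated distributions.

- Uniform distributions have maximum entropy log₂(4) = 2.0000 bits
- The more "peaked" or concentrated a distribution, the lower its entropy

Entropies:
  H(A) = 1.8017 bits
  H(B) = 1.0496 bits
  H(C) = 2.0000 bits

Ranking: C > A > B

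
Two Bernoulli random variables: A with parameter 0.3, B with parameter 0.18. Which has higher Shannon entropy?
A

For binary distributions, entropy is maximized at p=0.5 and decreases as p moves toward 0 or 1.

H(A) = H(0.3) = 0.8813 bits
H(B) = H(0.18) = 0.6801 bits

Distribution A (p=0.3) is closer to uniform (p=0.5), so it has higher entropy.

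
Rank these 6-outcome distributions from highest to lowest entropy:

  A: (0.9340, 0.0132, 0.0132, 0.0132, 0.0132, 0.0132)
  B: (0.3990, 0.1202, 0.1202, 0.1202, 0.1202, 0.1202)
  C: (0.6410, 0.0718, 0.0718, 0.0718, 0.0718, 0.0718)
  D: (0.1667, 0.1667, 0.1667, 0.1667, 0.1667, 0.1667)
D > B > C > A

Key insight: Entropy is maximized by uniform distributions and minimized by concentrated distributions.

Entropies:
  H(A) = 0.5041 bits
  H(B) = 2.3658 bits
  H(C) = 1.7754 bits
  H(D) = 2.5850 bits

Ranking: D > B > C > A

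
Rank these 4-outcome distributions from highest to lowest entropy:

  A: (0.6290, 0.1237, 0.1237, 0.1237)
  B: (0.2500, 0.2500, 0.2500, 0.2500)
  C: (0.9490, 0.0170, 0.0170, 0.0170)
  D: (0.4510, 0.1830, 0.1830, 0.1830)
B > D > A > C

Key insight: Entropy is maximized by uniform distributions and minimized by concentrated distributions.

Entropies:
  H(A) = 1.5395 bits
  H(B) = 2.0000 bits
  H(C) = 0.3715 bits
  H(D) = 1.8632 bits

Ranking: B > D > A > C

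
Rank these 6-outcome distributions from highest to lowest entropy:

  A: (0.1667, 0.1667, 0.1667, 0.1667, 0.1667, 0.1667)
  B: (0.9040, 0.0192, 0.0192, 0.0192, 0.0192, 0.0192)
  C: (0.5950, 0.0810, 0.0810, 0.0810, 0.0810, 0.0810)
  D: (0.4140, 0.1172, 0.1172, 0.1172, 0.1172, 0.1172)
A > D > C > B

Key insight: Entropy is maximized by uniform distributions and minimized by concentrated distributions.

Entropies:
  H(A) = 2.5850 bits
  H(B) = 0.6791 bits
  H(C) = 1.9142 bits
  H(D) = 2.3392 bits

Ranking: A > D > C > B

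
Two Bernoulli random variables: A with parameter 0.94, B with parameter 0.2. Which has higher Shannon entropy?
B

For binary distributions, entropy is maximized at p=0.5 and decreases as p moves toward 0 or 1.

H(A) = H(0.94) = 0.3274 bits
H(B) = H(0.2) = 0.7219 bits

Distribution B (p=0.2) is closer to uniform (p=0.5), so it has higher entropy.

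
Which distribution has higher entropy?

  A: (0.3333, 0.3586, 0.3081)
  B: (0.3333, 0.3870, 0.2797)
A

Both distributions are close to uniform, making this a harder comparison.

H(A) = 1.5822 bits
H(B) = 1.5724 bits

The distribution closer to uniform has higher entropy.
Answer: A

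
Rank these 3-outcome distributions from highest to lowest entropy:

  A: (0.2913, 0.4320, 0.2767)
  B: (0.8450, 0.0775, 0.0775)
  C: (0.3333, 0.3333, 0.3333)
C > A > B

Key insight: Entropy is maximized by uniform distributions and minimized by concentrated distributions.

- Uniform distributions have maximum entropy log₂(3) = 1.5850 bits
- The more "peaked" or concentrated a distribution, the lower its entropy

Entropies:
  H(A) = 1.5543 bits
  H(B) = 0.7772 bits
  H(C) = 1.5850 bits

Ranking: C > A > B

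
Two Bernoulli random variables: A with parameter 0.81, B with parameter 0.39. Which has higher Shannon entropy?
B

For binary distributions, entropy is maximized at p=0.5 and decreases as p moves toward 0 or 1.

H(A) = H(0.81) = 0.7015 bits
H(B) = H(0.39) = 0.9648 bits

Distribution B (p=0.39) is closer to uniform (p=0.5), so it has higher entropy.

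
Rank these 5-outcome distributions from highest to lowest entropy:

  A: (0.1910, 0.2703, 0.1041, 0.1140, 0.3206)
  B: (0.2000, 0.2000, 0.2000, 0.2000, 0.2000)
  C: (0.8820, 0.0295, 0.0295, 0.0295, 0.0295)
B > A > C

Key insight: Entropy is maximized by uniform distributions and minimized by concentrated distributions.

- Uniform distributions have maximum entropy log₂(5) = 2.3219 bits
- The more "peaked" or concentrated a distribution, the lower its entropy

Entropies:
  H(A) = 2.1894 bits
  H(B) = 2.3219 bits
  H(C) = 0.7596 bits

Ranking: B > A > C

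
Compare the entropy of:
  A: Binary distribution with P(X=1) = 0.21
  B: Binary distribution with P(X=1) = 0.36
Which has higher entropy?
B

For binary distributions, entropy is maximized at p=0.5 and decreases as p moves toward 0 or 1.

H(A) = H(0.21) = 0.7415 bits
H(B) = H(0.36) = 0.9427 bits

Distribution B (p=0.36) is closer to uniform (p=0.5), so it has higher entropy.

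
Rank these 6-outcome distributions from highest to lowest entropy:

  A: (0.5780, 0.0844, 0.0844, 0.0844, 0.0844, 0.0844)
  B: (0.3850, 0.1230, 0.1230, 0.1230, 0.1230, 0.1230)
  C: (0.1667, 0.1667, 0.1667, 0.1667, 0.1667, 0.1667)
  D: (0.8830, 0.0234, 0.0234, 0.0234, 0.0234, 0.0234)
C > B > A > D

Key insight: Entropy is maximized by uniform distributions and minimized by concentrated distributions.

Entropies:
  H(A) = 1.9622 bits
  H(B) = 2.3895 bits
  H(C) = 2.5850 bits
  H(D) = 0.7923 bits

Ranking: C > B > A > D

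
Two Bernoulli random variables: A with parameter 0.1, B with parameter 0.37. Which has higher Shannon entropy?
B

For binary distributions, entropy is maximized at p=0.5 and decreases as p moves toward 0 or 1.

H(A) = H(0.1) = 0.4690 bits
H(B) = H(0.37) = 0.9507 bits

Distribution B (p=0.37) is closer to uniform (p=0.5), so it has higher entropy.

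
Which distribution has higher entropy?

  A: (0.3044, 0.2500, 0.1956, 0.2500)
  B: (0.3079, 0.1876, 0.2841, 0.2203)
A

Both distributions are close to uniform, making this a harder comparison.

H(A) = 1.9828 bits
H(B) = 1.9728 bits

The distribution closer to uniform has higher entropy.
Answer: A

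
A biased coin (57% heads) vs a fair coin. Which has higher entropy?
Fair coin

The fair coin is uniform (p=0.5), maximizing binary entropy at 1 bit. The biased coin has H(0.57) ≈ 0.986 bits — its outcome is more predictable, so its entropy is lower.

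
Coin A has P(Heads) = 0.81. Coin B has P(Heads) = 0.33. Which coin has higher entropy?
B

For binary distributions, entropy is maximized at p=0.5 and decreases as p moves toward 0 or 1.

H(A) = H(0.81) = 0.7015 bits
H(B) = H(0.33) = 0.9149 bits

Distribution B (p=0.33) is closer to uniform (p=0.5), so it has higher entropy.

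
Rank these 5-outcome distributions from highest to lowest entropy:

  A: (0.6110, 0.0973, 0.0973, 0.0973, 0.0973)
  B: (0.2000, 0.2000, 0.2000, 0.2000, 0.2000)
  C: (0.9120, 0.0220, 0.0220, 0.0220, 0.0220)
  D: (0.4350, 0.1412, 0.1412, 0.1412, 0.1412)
B > D > A > C

Key insight: Entropy is maximized by uniform distributions and minimized by concentrated distributions.

Entropies:
  H(A) = 1.7422 bits
  H(B) = 2.3219 bits
  H(C) = 0.6058 bits
  H(D) = 2.1178 bits

Ranking: B > D > A > C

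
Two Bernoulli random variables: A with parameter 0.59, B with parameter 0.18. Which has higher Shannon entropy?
A

For binary distributions, entropy is maximized at p=0.5 and decreases as p moves toward 0 or 1.

H(A) = H(0.59) = 0.9765 bits
H(B) = H(0.18) = 0.6801 bits

Distribution A (p=0.59) is closer to uniform (p=0.5), so it has higher entropy.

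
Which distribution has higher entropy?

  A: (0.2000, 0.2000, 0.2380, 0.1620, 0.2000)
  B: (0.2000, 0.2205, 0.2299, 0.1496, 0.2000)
A

Both distributions are close to uniform, making this a harder comparison.

H(A) = 2.3114 bits
H(B) = 2.3073 bits

The distribution closer to uniform has higher entropy.
Answer: A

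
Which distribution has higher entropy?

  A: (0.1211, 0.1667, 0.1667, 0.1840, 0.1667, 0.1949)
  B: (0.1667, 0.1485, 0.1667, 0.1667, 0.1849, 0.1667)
B

Both distributions are close to uniform, making this a harder comparison.

H(A) = 2.5705 bits
H(B) = 2.5821 bits

The distribution closer to uniform has higher entropy.
Answer: B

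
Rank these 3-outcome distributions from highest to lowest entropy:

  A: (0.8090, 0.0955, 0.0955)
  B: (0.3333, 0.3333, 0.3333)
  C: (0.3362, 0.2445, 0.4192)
B > C > A

Key insight: Entropy is maximized by uniform distributions and minimized by concentrated distributions.

- Uniform distributions have maximum entropy log₂(3) = 1.5850 bits
- The more "peaked" or concentrated a distribution, the lower its entropy

Entropies:
  H(A) = 0.8946 bits
  H(B) = 1.5850 bits
  H(C) = 1.5514 bits

Ranking: B > C > A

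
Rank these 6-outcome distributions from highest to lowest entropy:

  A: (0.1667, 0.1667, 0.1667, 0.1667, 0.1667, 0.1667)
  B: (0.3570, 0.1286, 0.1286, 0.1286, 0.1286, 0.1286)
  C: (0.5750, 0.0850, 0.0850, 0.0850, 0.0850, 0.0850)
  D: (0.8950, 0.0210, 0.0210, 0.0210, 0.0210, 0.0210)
A > B > C > D

Key insight: Entropy is maximized by uniform distributions and minimized by concentrated distributions.

Entropies:
  H(A) = 2.5850 bits
  H(B) = 2.4332 bits
  H(C) = 1.9705 bits
  H(D) = 0.7285 bits

Ranking: A > B > C > D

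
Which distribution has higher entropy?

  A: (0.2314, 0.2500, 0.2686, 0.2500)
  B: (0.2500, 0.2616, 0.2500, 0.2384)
B

Both distributions are close to uniform, making this a harder comparison.

H(A) = 1.9980 bits
H(B) = 1.9992 bits

The distribution closer to uniform has higher entropy.
Answer: B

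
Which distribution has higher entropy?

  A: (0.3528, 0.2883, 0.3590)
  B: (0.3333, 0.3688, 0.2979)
B

Both distributions are close to uniform, making this a harder comparison.

H(A) = 1.5782 bits
H(B) = 1.5795 bits

The distribution closer to uniform has higher entropy.
Answer: B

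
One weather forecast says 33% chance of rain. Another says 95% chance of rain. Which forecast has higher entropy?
33% forecast

Treat each forecast as a Bernoulli distribution. Binary entropy is maximized at p=0.5 and falls off symmetrically toward 0 or 1. The 33% forecast is closer to 50%, so it is more uncertain. H(33%) ≈ 0.915 bits, H(95%) ≈ 0.286 bits.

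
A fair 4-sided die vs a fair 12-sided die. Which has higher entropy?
12-sided die

Both are uniform distributions; for uniform over n outcomes, H = log₂(n). H(4-sided) = log₂(4) = 2.000 bits and H(12-sided) = log₂(12) = 3.585 bits. More outcomes in a uniform distribution means higher entropy.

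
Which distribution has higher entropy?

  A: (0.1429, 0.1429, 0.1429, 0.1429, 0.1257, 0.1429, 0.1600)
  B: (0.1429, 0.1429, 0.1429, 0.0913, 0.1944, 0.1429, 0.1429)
A

Both distributions are close to uniform, making this a harder comparison.

H(A) = 2.8044 bits
H(B) = 2.7799 bits

The distribution closer to uniform has higher entropy.
Answer: A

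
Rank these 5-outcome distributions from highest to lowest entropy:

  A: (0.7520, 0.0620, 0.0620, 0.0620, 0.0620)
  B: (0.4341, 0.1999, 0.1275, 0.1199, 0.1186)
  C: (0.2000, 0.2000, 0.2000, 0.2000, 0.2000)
C > B > A

Key insight: Entropy is maximized by uniform distributions and minimized by concentrated distributions.

- Uniform distributions have maximum entropy log₂(5) = 2.3219 bits
- The more "peaked" or concentrated a distribution, the lower its entropy

Entropies:
  H(A) = 1.3041 bits
  H(B) = 2.0975 bits
  H(C) = 2.3219 bits

Ranking: C > B > A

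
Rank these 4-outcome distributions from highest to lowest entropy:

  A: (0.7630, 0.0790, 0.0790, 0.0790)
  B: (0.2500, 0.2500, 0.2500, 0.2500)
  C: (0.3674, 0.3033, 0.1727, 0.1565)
B > C > A

Key insight: Entropy is maximized by uniform distributions and minimized by concentrated distributions.

- Uniform distributions have maximum entropy log₂(4) = 2.0000 bits
- The more "peaked" or concentrated a distribution, the lower its entropy

Entropies:
  H(A) = 1.1657 bits
  H(B) = 2.0000 bits
  H(C) = 1.9092 bits

Ranking: B > C > A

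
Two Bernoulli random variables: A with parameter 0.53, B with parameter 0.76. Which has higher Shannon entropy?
A

For binary distributions, entropy is maximized at p=0.5 and decreases as p moves toward 0 or 1.

H(A) = H(0.53) = 0.9974 bits
H(B) = H(0.76) = 0.7950 bits

Distribution A (p=0.53) is closer to uniform (p=0.5), so it has higher entropy.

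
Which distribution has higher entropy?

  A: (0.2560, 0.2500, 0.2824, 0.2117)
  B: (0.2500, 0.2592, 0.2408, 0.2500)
B

Both distributions are close to uniform, making this a harder comparison.

H(A) = 1.9925 bits
H(B) = 1.9995 bits

The distribution closer to uniform has higher entropy.
Answer: B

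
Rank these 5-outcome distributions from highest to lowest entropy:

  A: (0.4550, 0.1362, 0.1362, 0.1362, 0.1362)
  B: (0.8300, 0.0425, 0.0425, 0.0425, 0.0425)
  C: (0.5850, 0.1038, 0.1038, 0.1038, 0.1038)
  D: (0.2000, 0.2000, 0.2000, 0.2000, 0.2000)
D > A > C > B

Key insight: Entropy is maximized by uniform distributions and minimized by concentrated distributions.

Entropies:
  H(A) = 2.0841 bits
  H(B) = 0.9977 bits
  H(C) = 1.8091 bits
  H(D) = 2.3219 bits

Ranking: D > A > C > B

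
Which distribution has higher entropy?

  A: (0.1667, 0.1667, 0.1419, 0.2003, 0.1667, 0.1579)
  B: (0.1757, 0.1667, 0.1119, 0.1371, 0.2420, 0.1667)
A

Both distributions are close to uniform, making this a harder comparison.

H(A) = 2.5772 bits
H(B) = 2.5444 bits

The distribution closer to uniform has higher entropy.
Answer: A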